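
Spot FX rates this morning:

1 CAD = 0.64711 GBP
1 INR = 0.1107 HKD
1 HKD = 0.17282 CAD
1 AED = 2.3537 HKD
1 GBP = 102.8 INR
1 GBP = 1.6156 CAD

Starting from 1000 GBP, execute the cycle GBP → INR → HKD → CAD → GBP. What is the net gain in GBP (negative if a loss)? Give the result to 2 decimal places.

1000 GBP × 102.8 = 102800 INR
102800 INR × 0.1107 = 11379.96 HKD
11379.96 HKD × 0.17282 = 1966.6846872 CAD
1966.6846872 CAD × 0.64711 = 1272.661327933992 GBP
Net change: 1272.661327933992 − 1000 = 272.661327933992 GBP

272.66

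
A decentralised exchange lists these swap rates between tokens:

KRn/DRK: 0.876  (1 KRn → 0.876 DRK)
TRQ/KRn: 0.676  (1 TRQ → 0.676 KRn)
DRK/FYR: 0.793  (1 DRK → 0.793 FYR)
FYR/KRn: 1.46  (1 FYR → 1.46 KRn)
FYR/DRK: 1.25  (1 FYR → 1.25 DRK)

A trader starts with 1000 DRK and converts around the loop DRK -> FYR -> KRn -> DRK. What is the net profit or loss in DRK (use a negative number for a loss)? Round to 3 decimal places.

14.215

1000 DRK × 0.793 = 793 FYR
793 FYR × 1.46 = 1157.78 KRn
1157.78 KRn × 0.876 = 1014.21528 DRK
Net change: 1014.21528 − 1000 = 14.21528 DRK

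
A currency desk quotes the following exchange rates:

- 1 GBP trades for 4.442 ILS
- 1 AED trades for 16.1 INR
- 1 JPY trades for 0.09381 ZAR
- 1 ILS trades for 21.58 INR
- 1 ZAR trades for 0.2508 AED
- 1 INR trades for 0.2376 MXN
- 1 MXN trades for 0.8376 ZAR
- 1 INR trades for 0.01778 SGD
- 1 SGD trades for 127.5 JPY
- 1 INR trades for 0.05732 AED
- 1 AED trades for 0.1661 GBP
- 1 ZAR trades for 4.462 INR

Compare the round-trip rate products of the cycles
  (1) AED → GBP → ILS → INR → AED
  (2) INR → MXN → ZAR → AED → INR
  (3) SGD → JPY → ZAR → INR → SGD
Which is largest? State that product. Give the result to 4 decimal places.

(1) 0.1661 × 4.442 × 21.58 × 0.05732 = 0.91265
(2) 0.2376 × 0.8376 × 0.2508 × 16.1 = 0.80359
(3) 127.5 × 0.09381 × 4.462 × 0.01778 = 0.94890
Highest is cycle (3) at 0.9489 (≤1, no arbitrage).

0.9489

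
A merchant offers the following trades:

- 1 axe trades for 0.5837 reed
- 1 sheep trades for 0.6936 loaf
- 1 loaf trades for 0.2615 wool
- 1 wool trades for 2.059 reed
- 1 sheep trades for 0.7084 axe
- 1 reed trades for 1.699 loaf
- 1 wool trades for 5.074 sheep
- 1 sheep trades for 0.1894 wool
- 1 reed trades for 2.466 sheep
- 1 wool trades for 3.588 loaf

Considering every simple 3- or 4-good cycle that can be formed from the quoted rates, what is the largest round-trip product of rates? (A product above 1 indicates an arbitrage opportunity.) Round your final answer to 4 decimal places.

1.0197

reed→sheep→axe→reed: 2.466 × 0.7084 × 0.5837 = 1.01967
wool→reed→sheep→wool: 2.059 × 2.466 × 0.1894 = 0.96168
wool→reed→sheep→loaf→wool: 2.059 × 2.466 × 0.6936 × 0.2615 = 0.92094
wool→sheep→loaf→wool: 5.074 × 0.6936 × 0.2615 = 0.92030
wool→reed→loaf→wool: 2.059 × 1.699 × 0.2615 = 0.91479
Maximum is reed→sheep→axe→reed at 1.0197; arbitrage exists.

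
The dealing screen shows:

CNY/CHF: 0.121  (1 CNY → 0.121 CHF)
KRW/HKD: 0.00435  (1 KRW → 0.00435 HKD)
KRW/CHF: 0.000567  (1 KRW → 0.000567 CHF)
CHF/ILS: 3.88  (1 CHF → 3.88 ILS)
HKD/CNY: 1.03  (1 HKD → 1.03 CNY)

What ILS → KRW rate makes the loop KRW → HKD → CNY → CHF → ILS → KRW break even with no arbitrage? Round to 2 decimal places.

475.40

Known legs of the cycle: 0.00435 × 1.03 × 0.121 × 3.88 = 0.00210350514
For no arbitrage the full-cycle product must be 1, so the missing rate is 1 / 0.00210350514 ≈ 475.3970.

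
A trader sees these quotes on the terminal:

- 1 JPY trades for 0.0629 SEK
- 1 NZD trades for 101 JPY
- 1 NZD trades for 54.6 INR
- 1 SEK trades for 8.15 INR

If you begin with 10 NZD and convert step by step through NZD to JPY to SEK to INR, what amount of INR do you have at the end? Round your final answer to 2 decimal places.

10 NZD × 101 = 1010 JPY
1010 JPY × 0.0629 = 63.529 SEK
63.529 SEK × 8.15 = 517.76135 INR

517.76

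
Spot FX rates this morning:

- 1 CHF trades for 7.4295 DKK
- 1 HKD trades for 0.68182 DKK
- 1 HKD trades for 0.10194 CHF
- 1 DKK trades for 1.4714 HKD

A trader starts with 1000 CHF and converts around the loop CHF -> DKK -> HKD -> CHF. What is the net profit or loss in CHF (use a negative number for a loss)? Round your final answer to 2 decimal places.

114.38

1000 CHF × 7.4295 = 7429.5 DKK
7429.5 DKK × 1.4714 = 10931.7663 HKD
10931.7663 HKD × 0.10194 = 1114.384256622 CHF
Net change: 1114.384256622 − 1000 = 114.384256622 CHF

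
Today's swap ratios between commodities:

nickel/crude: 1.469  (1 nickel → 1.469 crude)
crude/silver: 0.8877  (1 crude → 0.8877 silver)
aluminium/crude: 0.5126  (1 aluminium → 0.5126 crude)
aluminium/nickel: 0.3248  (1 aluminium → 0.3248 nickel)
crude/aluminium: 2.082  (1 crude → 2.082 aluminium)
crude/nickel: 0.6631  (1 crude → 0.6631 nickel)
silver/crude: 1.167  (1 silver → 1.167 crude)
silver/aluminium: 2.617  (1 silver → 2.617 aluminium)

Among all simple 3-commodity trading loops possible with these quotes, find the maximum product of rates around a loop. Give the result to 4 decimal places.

crude→silver→aluminium→crude: 0.8877 × 2.617 × 0.5126 = 1.19083
crude→aluminium→nickel→crude: 2.082 × 0.3248 × 1.469 = 0.99339
Maximum is crude→silver→aluminium→crude at 1.1908; arbitrage exists.

1.1908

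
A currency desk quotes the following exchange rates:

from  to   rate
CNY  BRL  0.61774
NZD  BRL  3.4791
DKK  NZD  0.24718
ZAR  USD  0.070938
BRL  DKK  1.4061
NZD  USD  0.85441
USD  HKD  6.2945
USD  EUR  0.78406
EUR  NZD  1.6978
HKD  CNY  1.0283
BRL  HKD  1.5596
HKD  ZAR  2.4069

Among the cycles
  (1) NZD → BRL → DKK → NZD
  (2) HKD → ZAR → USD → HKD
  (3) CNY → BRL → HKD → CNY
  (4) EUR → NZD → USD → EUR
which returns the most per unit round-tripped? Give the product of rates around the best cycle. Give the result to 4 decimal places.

(1) 3.4791 × 1.4061 × 0.24718 = 1.20920
(2) 2.4069 × 0.070938 × 6.2945 = 1.07473
(3) 0.61774 × 1.5596 × 1.0283 = 0.99069
(4) 1.6978 × 0.85441 × 0.78406 = 1.13737
Highest is cycle (1) at 1.2092 (>1, arbitrage).

1.2092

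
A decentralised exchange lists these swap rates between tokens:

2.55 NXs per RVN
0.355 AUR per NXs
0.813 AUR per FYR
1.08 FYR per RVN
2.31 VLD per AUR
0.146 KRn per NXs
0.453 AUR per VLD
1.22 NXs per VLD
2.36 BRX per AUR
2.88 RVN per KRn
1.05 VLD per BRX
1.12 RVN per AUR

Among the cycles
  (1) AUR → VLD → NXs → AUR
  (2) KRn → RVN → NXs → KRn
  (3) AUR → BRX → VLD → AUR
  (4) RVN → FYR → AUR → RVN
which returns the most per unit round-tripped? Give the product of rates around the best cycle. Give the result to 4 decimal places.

1.1225

(1) 2.31 × 1.22 × 0.355 = 1.00046
(2) 2.88 × 2.55 × 0.146 = 1.07222
(3) 2.36 × 1.05 × 0.453 = 1.12253
(4) 1.08 × 0.813 × 1.12 = 0.98340
Highest is cycle (3) at 1.1225 (>1, arbitrage).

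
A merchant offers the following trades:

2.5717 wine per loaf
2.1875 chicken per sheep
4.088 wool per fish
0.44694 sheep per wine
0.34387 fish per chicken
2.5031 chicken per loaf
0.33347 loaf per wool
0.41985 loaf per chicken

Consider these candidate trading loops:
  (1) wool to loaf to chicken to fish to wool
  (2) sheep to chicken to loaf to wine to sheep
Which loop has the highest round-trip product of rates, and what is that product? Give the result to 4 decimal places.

(1) 0.33347 × 2.5031 × 0.34387 × 4.088 = 1.17338
(2) 2.1875 × 0.41985 × 2.5717 × 0.44694 = 1.05563
Highest is cycle (1) at 1.1734 (>1, arbitrage).

1.1734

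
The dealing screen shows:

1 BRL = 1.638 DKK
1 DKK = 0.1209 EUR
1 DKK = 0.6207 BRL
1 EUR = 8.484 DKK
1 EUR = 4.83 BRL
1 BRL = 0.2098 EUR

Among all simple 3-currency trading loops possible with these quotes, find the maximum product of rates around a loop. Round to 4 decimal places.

1.1048

DKK→BRL→EUR→DKK: 0.6207 × 0.2098 × 8.484 = 1.10481
DKK→EUR→BRL→DKK: 0.1209 × 4.83 × 1.638 = 0.95651
Maximum is DKK→BRL→EUR→DKK at 1.1048; arbitrage exists.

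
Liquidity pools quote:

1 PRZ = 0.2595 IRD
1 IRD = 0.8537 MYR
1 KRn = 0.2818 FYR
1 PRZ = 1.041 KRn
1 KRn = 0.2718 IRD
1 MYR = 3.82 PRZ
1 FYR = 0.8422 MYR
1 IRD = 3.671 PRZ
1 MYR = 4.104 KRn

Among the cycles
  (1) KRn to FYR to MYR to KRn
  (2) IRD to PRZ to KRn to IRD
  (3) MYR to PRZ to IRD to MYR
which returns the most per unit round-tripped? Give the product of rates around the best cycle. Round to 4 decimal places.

1.0387

(1) 0.2818 × 0.8422 × 4.104 = 0.97401
(2) 3.671 × 1.041 × 0.2718 = 1.03869
(3) 3.82 × 0.2595 × 0.8537 = 0.84626
Highest is cycle (2) at 1.0387 (>1, arbitrage).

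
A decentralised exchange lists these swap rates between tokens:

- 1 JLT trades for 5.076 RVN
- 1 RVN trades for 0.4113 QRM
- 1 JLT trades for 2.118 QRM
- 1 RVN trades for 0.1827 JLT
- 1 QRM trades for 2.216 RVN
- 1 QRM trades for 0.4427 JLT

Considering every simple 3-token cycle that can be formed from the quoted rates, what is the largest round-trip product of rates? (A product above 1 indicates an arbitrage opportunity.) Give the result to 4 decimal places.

0.9243

QRM→JLT→RVN→QRM: 0.4427 × 5.076 × 0.4113 = 0.92425
QRM→RVN→JLT→QRM: 2.216 × 0.1827 × 2.118 = 0.85750
Maximum is QRM→JLT→RVN→QRM at 0.9243; no arbitrage — every cycle loses value.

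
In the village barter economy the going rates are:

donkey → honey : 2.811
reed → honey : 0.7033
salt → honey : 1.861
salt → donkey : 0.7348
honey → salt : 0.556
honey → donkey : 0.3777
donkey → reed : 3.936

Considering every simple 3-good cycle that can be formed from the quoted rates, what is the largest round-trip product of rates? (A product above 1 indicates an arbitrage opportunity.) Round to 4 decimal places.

honey→salt→donkey→honey: 0.556 × 0.7348 × 2.811 = 1.14843
honey→donkey→reed→honey: 0.3777 × 3.936 × 0.7033 = 1.04554
Maximum is honey→salt→donkey→honey at 1.1484; arbitrage exists.

1.1484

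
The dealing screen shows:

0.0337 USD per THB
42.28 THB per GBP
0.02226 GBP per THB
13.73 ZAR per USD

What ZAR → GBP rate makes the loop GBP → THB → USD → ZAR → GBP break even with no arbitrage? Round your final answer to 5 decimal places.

0.05112

Known legs of the cycle: 42.28 × 0.0337 × 13.73 = 19.56299828
For no arbitrage the full-cycle product must be 1, so the missing rate is 1 / 19.56299828 ≈ 0.0511169.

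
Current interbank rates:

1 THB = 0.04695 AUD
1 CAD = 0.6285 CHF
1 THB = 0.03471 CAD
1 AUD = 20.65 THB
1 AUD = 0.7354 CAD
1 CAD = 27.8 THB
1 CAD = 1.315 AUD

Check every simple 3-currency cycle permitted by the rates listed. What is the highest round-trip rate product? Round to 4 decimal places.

0.9599

THB→AUD→CAD→THB: 0.04695 × 0.7354 × 27.8 = 0.95985
THB→CAD→AUD→THB: 0.03471 × 1.315 × 20.65 = 0.94254
Maximum is THB→AUD→CAD→THB at 0.9599; no arbitrage — every cycle loses value.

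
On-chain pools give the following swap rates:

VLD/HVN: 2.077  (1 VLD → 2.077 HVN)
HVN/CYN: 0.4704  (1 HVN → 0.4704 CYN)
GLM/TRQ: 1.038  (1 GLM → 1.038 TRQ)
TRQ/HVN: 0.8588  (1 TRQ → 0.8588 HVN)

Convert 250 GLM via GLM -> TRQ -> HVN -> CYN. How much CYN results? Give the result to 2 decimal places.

250 GLM × 1.038 = 259.5 TRQ
259.5 TRQ × 0.8588 = 222.8586 HVN
222.8586 HVN × 0.4704 = 104.83268544 CYN

104.83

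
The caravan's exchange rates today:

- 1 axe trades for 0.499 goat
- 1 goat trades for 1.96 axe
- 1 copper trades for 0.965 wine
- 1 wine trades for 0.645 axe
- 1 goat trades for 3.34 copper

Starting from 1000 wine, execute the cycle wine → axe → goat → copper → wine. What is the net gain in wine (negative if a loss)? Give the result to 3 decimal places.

37.371

1000 wine × 0.645 = 645 axe
645 axe × 0.499 = 321.855 goat
321.855 goat × 3.34 = 1074.9957 copper
1074.9957 copper × 0.965 = 1037.3708505 wine
Net change: 1037.3708505 − 1000 = 37.3708505 wine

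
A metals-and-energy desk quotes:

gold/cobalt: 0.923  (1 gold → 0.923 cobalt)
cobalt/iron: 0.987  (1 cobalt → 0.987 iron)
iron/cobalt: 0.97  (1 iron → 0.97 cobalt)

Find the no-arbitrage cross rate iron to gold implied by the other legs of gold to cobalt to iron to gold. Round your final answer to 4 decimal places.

Known legs of the cycle: 0.923 × 0.987 = 0.911001
For no arbitrage the full-cycle product must be 1, so the missing rate is 1 / 0.911001 ≈ 1.097694.

1.0977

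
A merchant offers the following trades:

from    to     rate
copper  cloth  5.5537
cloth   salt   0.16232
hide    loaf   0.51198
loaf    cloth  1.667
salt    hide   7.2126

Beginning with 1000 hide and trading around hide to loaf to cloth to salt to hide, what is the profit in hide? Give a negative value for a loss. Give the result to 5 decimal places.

1000 hide × 0.51198 = 511.98 loaf
511.98 loaf × 1.667 = 853.47066 cloth
853.47066 cloth × 0.16232 = 138.5353575312 salt
138.5353575312 salt × 7.2126 = 999.20011972953312 hide
Net change: 999.20011972953312 − 1000 = -0.79988027046688 hide

-0.79988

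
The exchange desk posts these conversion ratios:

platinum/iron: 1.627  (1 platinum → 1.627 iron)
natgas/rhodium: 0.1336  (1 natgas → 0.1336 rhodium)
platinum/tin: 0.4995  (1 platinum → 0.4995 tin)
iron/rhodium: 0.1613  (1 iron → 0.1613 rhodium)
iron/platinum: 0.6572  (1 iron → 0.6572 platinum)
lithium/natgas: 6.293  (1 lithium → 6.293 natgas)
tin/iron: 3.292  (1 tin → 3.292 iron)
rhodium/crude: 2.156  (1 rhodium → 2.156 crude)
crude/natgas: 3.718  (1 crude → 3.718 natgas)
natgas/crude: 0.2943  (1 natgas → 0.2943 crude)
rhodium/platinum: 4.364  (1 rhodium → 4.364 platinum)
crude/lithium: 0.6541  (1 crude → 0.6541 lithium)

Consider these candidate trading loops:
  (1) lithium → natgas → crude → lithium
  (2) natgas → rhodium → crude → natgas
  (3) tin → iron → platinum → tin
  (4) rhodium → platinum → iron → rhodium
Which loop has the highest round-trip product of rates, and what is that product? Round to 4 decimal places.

(1) 6.293 × 0.2943 × 0.6541 = 1.21141
(2) 0.1336 × 2.156 × 3.718 = 1.07094
(3) 3.292 × 0.6572 × 0.4995 = 1.08067
(4) 4.364 × 1.627 × 0.1613 = 1.14527
Highest is cycle (1) at 1.2114 (>1, arbitrage).

1.2114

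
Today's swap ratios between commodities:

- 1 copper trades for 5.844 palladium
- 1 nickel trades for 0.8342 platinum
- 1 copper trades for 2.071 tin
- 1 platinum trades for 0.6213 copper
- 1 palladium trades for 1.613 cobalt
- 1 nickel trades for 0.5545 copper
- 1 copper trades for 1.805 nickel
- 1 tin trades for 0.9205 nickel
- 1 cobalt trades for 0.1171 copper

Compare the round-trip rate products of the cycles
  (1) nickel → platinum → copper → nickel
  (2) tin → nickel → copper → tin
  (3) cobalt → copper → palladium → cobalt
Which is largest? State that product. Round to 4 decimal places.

1.1038

(1) 0.8342 × 0.6213 × 1.805 = 0.93551
(2) 0.9205 × 0.5545 × 2.071 = 1.05707
(3) 0.1171 × 5.844 × 1.613 = 1.10383
Highest is cycle (3) at 1.1038 (>1, arbitrage).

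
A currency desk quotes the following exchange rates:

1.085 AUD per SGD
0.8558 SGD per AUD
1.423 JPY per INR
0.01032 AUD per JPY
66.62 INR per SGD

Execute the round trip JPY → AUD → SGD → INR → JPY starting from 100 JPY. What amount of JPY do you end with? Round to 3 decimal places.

100 JPY × 0.01032 = 1.032 AUD
1.032 AUD × 0.8558 = 0.8831856 SGD
0.8831856 SGD × 66.62 = 58.837824672 INR
58.837824672 INR × 1.423 = 83.726224508256 JPY

83.726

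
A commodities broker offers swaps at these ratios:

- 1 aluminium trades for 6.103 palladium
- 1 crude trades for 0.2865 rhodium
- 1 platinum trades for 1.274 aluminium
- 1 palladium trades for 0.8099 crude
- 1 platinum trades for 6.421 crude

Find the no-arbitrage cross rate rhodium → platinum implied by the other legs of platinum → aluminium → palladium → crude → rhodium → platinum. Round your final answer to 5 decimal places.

Known legs of the cycle: 1.274 × 6.103 × 0.8099 × 0.2865 = 1.8041341333197
For no arbitrage the full-cycle product must be 1, so the missing rate is 1 / 1.8041341333197 ≈ 0.5542825.

0.55428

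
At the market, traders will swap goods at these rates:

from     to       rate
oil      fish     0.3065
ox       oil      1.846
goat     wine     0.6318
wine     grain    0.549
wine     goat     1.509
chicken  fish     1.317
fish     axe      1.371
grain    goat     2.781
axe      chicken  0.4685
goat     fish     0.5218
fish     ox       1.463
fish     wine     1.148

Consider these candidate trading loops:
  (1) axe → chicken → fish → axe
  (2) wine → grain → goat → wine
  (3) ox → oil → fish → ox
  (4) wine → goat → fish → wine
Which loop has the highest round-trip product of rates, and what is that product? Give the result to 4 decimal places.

0.9646

(1) 0.4685 × 1.317 × 1.371 = 0.84593
(2) 0.549 × 2.781 × 0.6318 = 0.96461
(3) 1.846 × 0.3065 × 1.463 = 0.82776
(4) 1.509 × 0.5218 × 1.148 = 0.90393
Highest is cycle (2) at 0.9646 (≤1, no arbitrage).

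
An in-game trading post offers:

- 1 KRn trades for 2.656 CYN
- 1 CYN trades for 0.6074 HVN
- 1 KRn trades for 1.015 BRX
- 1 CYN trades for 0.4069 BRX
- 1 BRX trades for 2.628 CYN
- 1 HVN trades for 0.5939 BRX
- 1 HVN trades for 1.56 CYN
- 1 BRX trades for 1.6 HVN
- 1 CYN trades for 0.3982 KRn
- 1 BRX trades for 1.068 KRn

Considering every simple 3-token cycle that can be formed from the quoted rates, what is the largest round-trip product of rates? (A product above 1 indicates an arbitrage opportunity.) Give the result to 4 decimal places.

1.1542

BRX→KRn→CYN→BRX: 1.068 × 2.656 × 0.4069 = 1.15422
BRX→CYN→KRn→BRX: 2.628 × 0.3982 × 1.015 = 1.06217
BRX→HVN→CYN→BRX: 1.6 × 1.56 × 0.4069 = 1.01562
BRX→CYN→HVN→BRX: 2.628 × 0.6074 × 0.5939 = 0.94801
Maximum is BRX→KRn→CYN→BRX at 1.1542; arbitrage exists.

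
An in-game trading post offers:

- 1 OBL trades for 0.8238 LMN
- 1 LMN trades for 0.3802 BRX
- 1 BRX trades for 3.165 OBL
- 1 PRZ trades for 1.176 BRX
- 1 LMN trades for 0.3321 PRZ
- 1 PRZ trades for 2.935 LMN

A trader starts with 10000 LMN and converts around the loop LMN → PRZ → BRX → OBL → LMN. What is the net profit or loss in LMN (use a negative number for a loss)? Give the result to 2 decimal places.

182.91

10000 LMN × 0.3321 = 3321 PRZ
3321 PRZ × 1.176 = 3905.496 BRX
3905.496 BRX × 3.165 = 12360.89484 OBL
12360.89484 OBL × 0.8238 = 10182.905169192 LMN
Net change: 10182.905169192 − 10000 = 182.905169192 LMN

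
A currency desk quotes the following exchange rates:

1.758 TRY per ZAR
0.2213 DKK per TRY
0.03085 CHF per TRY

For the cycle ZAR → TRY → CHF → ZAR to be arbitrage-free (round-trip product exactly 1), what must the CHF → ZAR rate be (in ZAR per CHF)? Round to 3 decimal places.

Known legs of the cycle: 1.758 × 0.03085 = 0.0542343
For no arbitrage the full-cycle product must be 1, so the missing rate is 1 / 0.0542343 ≈ 18.43852.

18.439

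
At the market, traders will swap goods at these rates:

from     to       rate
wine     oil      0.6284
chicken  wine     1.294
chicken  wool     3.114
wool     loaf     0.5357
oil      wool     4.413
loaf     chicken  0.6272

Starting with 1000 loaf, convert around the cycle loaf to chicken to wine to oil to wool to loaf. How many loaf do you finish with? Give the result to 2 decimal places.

1000 loaf × 0.6272 = 627.2 chicken
627.2 chicken × 1.294 = 811.5968 wine
811.5968 wine × 0.6284 = 510.00742912 oil
510.00742912 oil × 4.413 = 2250.66278470656 wool
2250.66278470656 wool × 0.5357 = 1205.680053767304192 loaf

1205.68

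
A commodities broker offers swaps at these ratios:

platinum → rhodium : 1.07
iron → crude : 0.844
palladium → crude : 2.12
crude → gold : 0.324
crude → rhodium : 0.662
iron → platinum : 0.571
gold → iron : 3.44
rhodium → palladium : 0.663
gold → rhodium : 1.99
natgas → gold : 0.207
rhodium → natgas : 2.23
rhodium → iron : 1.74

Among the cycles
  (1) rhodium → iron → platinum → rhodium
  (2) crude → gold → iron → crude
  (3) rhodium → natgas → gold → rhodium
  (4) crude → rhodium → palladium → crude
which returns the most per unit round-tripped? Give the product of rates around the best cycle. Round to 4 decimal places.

(1) 1.74 × 0.571 × 1.07 = 1.06309
(2) 0.324 × 3.44 × 0.844 = 0.94069
(3) 2.23 × 0.207 × 1.99 = 0.91860
(4) 0.662 × 0.663 × 2.12 = 0.93048
Highest is cycle (1) at 1.0631 (>1, arbitrage).

1.0631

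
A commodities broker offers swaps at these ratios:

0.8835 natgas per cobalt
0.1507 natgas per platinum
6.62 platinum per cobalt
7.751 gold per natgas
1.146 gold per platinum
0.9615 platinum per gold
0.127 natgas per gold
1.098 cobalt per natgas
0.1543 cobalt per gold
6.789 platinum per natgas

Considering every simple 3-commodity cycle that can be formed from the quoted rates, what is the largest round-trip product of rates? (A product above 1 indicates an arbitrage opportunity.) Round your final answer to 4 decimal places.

platinum→gold→cobalt→platinum: 1.146 × 0.1543 × 6.62 = 1.17060
platinum→natgas→gold→platinum: 0.1507 × 7.751 × 0.9615 = 1.12310
platinum→natgas→cobalt→platinum: 0.1507 × 1.098 × 6.62 = 1.09540
cobalt→natgas→gold→cobalt: 0.8835 × 7.751 × 0.1543 = 1.05665
platinum→gold→natgas→platinum: 1.146 × 0.127 × 6.789 = 0.98808
Maximum is platinum→gold→cobalt→platinum at 1.1706; arbitrage exists.

1.1706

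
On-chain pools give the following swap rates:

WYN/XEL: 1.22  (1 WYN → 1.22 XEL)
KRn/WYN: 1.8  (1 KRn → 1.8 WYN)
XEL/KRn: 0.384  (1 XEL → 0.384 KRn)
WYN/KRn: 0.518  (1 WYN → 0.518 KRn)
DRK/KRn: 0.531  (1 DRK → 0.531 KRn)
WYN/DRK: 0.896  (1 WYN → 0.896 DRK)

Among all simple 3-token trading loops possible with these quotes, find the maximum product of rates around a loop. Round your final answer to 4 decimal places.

KRn→WYN→DRK→KRn: 1.8 × 0.896 × 0.531 = 0.85640
XEL→KRn→WYN→XEL: 0.384 × 1.8 × 1.22 = 0.84326
Maximum is KRn→WYN→DRK→KRn at 0.8564; no arbitrage — every cycle loses value.

0.8564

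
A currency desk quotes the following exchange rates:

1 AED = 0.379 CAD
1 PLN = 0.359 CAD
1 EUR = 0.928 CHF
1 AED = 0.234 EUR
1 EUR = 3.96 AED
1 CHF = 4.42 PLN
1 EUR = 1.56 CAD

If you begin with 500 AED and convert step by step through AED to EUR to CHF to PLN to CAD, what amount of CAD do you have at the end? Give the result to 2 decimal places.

500 AED × 0.234 = 117 EUR
117 EUR × 0.928 = 108.576 CHF
108.576 CHF × 4.42 = 479.90592 PLN
479.90592 PLN × 0.359 = 172.28622528 CAD

172.29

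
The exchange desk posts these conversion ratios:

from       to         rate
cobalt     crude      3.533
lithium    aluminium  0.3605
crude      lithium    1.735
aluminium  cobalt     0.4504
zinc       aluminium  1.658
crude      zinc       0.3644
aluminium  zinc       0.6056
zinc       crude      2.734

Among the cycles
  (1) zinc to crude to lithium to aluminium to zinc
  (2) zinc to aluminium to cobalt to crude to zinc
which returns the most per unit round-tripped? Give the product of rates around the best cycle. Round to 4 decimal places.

1.0356

(1) 2.734 × 1.735 × 0.3605 × 0.6056 = 1.03559
(2) 1.658 × 0.4504 × 3.533 × 0.3644 = 0.96140
Highest is cycle (1) at 1.0356 (>1, arbitrage).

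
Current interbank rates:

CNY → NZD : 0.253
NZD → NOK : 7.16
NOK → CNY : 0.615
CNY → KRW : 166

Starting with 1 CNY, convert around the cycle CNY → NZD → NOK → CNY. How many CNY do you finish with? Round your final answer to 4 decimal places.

1 CNY × 0.253 = 0.253 NZD
0.253 NZD × 7.16 = 1.81148 NOK
1.81148 NOK × 0.615 = 1.1140602 CNY

1.1141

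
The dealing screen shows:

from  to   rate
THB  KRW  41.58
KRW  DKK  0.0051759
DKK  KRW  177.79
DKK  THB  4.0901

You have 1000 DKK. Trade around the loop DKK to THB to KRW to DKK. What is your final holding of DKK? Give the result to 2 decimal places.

1000 DKK × 4.0901 = 4090.1 THB
4090.1 THB × 41.58 = 170066.358 KRW
170066.358 KRW × 0.0051759 = 880.2464623722 DKK

880.25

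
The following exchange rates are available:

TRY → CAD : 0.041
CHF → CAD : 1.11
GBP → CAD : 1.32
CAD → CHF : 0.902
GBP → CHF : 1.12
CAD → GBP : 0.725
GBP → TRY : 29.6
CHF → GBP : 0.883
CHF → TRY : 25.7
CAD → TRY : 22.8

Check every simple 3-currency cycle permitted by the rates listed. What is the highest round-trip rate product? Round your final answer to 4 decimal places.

1.0513

CHF→GBP→CAD→CHF: 0.883 × 1.32 × 0.902 = 1.05134
TRY→CAD→CHF→TRY: 0.041 × 0.902 × 25.7 = 0.95044
CHF→CAD→GBP→CHF: 1.11 × 0.725 × 1.12 = 0.90132
TRY→CAD→GBP→TRY: 0.041 × 0.725 × 29.6 = 0.87986
Maximum is CHF→GBP→CAD→CHF at 1.0513; arbitrage exists.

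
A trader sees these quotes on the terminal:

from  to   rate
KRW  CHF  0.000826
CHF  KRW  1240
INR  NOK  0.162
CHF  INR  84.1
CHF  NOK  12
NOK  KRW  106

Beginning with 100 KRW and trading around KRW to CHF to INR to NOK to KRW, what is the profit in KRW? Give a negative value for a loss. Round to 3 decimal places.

19.288

100 KRW × 0.000826 = 0.0826 CHF
0.0826 CHF × 84.1 = 6.94666 INR
6.94666 INR × 0.162 = 1.12535892 NOK
1.12535892 NOK × 106 = 119.28804552 KRW
Net change: 119.28804552 − 100 = 19.28804552 KRW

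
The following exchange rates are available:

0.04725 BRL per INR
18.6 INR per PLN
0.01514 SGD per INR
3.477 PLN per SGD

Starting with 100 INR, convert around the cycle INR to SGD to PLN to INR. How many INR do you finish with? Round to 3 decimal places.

97.914

100 INR × 0.01514 = 1.514 SGD
1.514 SGD × 3.477 = 5.264178 PLN
5.264178 PLN × 18.6 = 97.9137108 INR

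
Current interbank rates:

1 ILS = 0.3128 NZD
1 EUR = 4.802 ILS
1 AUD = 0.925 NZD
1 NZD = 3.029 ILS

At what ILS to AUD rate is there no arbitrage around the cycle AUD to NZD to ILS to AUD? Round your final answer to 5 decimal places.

Known legs of the cycle: 0.925 × 3.029 = 2.801825
For no arbitrage the full-cycle product must be 1, so the missing rate is 1 / 2.801825 ≈ 0.3569102.

0.35691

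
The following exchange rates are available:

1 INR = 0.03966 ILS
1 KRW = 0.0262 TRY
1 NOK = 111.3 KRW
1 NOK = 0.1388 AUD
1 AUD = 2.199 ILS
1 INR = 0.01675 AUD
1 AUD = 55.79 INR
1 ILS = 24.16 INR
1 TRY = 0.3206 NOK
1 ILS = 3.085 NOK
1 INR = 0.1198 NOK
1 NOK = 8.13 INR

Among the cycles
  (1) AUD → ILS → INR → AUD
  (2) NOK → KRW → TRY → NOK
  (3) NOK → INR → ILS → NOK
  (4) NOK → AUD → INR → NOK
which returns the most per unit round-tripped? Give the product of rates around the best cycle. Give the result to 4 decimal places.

0.9947

(1) 2.199 × 24.16 × 0.01675 = 0.88989
(2) 111.3 × 0.0262 × 0.3206 = 0.93489
(3) 8.13 × 0.03966 × 3.085 = 0.99471
(4) 0.1388 × 55.79 × 0.1198 = 0.92769
Highest is cycle (3) at 0.9947 (≤1, no arbitrage).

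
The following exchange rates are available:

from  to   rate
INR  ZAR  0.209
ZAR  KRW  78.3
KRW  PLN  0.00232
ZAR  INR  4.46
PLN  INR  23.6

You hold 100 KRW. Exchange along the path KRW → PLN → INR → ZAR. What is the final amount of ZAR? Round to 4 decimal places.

1.1443

100 KRW × 0.00232 = 0.232 PLN
0.232 PLN × 23.6 = 5.4752 INR
5.4752 INR × 0.209 = 1.1443168 ZAR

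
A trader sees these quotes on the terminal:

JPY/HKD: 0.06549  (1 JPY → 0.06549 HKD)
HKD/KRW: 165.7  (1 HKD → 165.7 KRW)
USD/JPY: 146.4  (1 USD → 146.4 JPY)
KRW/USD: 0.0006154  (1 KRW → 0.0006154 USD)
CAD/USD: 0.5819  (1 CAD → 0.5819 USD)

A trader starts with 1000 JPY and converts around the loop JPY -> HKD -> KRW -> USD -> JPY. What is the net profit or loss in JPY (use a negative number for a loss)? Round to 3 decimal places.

1000 JPY × 0.06549 = 65.49 HKD
65.49 HKD × 165.7 = 10851.693 KRW
10851.693 KRW × 0.0006154 = 6.6781318722 USD
6.6781318722 USD × 146.4 = 977.67850609008 JPY
Net change: 977.67850609008 − 1000 = -22.32149390992 JPY

-22.321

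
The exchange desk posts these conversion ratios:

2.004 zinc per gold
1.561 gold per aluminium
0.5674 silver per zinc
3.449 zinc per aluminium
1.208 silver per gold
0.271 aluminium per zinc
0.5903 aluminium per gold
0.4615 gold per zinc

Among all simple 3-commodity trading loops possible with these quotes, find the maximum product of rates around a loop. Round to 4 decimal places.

zinc→gold→aluminium→zinc: 0.4615 × 0.5903 × 3.449 = 0.93959
zinc→aluminium→gold→zinc: 0.271 × 1.561 × 2.004 = 0.84775
Maximum is zinc→gold→aluminium→zinc at 0.9396; no arbitrage — every cycle loses value.

0.9396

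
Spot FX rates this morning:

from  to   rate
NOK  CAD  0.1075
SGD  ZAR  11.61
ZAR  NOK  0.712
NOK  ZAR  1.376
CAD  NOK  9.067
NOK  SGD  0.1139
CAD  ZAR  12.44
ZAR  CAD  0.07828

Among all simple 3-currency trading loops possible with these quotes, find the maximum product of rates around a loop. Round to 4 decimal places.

ZAR→CAD→NOK→ZAR: 0.07828 × 9.067 × 1.376 = 0.97664
ZAR→NOK→CAD→ZAR: 0.712 × 0.1075 × 12.44 = 0.95216
SGD→ZAR→NOK→SGD: 11.61 × 0.712 × 0.1139 = 0.94153
Maximum is ZAR→CAD→NOK→ZAR at 0.9766; no arbitrage — every cycle loses value.

0.9766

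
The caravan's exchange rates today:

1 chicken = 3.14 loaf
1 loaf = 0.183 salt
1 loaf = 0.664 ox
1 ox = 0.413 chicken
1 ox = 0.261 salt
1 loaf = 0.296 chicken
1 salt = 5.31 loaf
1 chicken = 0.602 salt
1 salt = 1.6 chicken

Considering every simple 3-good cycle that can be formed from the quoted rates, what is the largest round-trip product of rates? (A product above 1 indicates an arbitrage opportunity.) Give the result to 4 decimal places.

salt→loaf→chicken→salt: 5.31 × 0.296 × 0.602 = 0.94620
salt→loaf→ox→salt: 5.31 × 0.664 × 0.261 = 0.92024
salt→chicken→loaf→salt: 1.6 × 3.14 × 0.183 = 0.91939
ox→chicken→loaf→ox: 0.413 × 3.14 × 0.664 = 0.86109
Maximum is salt→loaf→chicken→salt at 0.9462; no arbitrage — every cycle loses value.

0.9462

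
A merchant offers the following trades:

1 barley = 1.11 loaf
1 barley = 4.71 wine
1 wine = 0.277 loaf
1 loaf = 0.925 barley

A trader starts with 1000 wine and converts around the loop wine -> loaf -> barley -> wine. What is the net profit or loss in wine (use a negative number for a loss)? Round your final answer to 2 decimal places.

1000 wine × 0.277 = 277 loaf
277 loaf × 0.925 = 256.225 barley
256.225 barley × 4.71 = 1206.81975 wine
Net change: 1206.81975 − 1000 = 206.81975 wine

206.82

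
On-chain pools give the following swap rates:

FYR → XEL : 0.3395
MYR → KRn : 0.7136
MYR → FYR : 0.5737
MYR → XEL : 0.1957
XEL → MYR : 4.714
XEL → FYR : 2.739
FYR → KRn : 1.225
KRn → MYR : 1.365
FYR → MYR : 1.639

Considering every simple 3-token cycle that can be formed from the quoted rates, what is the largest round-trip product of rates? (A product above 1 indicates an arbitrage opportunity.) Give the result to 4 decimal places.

0.9593

MYR→FYR→KRn→MYR: 0.5737 × 1.225 × 1.365 = 0.95930
MYR→FYR→XEL→MYR: 0.5737 × 0.3395 × 4.714 = 0.91815
MYR→XEL→FYR→MYR: 0.1957 × 2.739 × 1.639 = 0.87854
Maximum is MYR→FYR→KRn→MYR at 0.9593; no arbitrage — every cycle loses value.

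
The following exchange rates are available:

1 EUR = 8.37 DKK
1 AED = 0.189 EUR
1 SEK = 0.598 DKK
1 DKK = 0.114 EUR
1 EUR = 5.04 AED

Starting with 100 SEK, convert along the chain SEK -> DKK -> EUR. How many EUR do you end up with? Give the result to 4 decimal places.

6.8172

100 SEK × 0.598 = 59.8 DKK
59.8 DKK × 0.114 = 6.8172 EUR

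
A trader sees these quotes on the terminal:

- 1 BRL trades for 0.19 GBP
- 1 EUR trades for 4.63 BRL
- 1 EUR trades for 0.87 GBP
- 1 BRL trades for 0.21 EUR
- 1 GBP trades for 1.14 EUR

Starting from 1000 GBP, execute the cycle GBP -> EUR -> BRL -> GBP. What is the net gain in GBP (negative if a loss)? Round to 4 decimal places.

2.8580

1000 GBP × 1.14 = 1140 EUR
1140 EUR × 4.63 = 5278.2 BRL
5278.2 BRL × 0.19 = 1002.858 GBP
Net change: 1002.858 − 1000 = 2.858 GBP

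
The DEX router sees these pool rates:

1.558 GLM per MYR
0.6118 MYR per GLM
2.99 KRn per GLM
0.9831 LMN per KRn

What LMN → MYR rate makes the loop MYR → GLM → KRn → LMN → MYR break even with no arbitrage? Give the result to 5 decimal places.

Known legs of the cycle: 1.558 × 2.99 × 0.9831 = 4.579692702
For no arbitrage the full-cycle product must be 1, so the missing rate is 1 / 4.579692702 ≈ 0.2183553.

0.21836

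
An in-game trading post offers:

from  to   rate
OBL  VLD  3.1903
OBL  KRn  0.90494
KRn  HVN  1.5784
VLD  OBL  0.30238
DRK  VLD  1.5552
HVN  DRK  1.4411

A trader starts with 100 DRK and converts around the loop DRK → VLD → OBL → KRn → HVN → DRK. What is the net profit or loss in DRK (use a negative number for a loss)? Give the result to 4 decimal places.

100 DRK × 1.5552 = 155.52 VLD
155.52 VLD × 0.30238 = 47.0261376 OBL
47.0261376 OBL × 0.90494 = 42.555832959744 KRn
42.555832959744 KRn × 1.5784 = 67.1701267436599296 HVN
67.1701267436599296 HVN × 1.4411 = 96.79886965028832454656 DRK
Net change: 96.79886965028832454656 − 100 = -3.20113034971167545344 DRK

-3.2011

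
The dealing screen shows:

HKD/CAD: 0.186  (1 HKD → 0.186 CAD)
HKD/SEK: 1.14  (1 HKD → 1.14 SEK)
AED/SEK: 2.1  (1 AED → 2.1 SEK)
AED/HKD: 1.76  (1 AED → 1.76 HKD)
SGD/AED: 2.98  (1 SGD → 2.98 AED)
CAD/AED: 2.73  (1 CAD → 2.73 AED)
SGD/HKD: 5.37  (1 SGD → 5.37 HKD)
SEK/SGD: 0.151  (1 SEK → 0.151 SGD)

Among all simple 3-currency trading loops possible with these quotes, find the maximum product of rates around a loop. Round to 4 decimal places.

0.9450

SGD→AED→SEK→SGD: 2.98 × 2.1 × 0.151 = 0.94496
HKD→SEK→SGD→HKD: 1.14 × 0.151 × 5.37 = 0.92439
HKD→CAD→AED→HKD: 0.186 × 2.73 × 1.76 = 0.89369
Maximum is SGD→AED→SEK→SGD at 0.9450; no arbitrage — every cycle loses value.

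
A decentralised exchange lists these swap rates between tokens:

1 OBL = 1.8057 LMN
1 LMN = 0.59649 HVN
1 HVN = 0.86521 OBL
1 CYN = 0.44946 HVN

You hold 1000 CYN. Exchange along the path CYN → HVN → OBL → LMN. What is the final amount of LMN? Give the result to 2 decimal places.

1000 CYN × 0.44946 = 449.46 HVN
449.46 HVN × 0.86521 = 388.8772866 OBL
388.8772866 OBL × 1.8057 = 702.19571641362 LMN

702.20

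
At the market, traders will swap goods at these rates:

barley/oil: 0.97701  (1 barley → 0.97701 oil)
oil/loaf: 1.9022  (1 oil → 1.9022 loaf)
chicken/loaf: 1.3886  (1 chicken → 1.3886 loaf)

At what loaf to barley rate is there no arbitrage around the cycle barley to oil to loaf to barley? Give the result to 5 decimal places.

0.53808

Known legs of the cycle: 0.97701 × 1.9022 = 1.858468422
For no arbitrage the full-cycle product must be 1, so the missing rate is 1 / 1.858468422 ≈ 0.5380775.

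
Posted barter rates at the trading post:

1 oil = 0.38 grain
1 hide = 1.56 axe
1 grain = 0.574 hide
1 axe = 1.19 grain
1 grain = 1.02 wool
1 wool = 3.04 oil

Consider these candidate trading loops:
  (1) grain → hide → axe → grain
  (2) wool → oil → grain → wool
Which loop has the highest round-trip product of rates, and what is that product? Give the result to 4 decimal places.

1.1783

(1) 0.574 × 1.56 × 1.19 = 1.06557
(2) 3.04 × 0.38 × 1.02 = 1.17830
Highest is cycle (2) at 1.1783 (>1, arbitrage).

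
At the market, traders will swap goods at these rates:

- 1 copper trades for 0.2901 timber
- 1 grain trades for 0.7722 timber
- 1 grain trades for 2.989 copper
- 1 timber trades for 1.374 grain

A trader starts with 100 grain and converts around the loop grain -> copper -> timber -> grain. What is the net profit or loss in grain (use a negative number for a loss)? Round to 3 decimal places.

19.141

100 grain × 2.989 = 298.9 copper
298.9 copper × 0.2901 = 86.71089 timber
86.71089 timber × 1.374 = 119.14076286 grain
Net change: 119.14076286 − 100 = 19.14076286 grain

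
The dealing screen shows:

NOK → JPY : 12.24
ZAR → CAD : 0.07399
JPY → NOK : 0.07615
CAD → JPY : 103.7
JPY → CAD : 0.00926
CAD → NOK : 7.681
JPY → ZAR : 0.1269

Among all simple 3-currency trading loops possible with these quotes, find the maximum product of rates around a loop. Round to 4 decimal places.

0.9737

ZAR→CAD→JPY→ZAR: 0.07399 × 103.7 × 0.1269 = 0.97367
NOK→JPY→CAD→NOK: 12.24 × 0.00926 × 7.681 = 0.87058
Maximum is ZAR→CAD→JPY→ZAR at 0.9737; no arbitrage — every cycle loses value.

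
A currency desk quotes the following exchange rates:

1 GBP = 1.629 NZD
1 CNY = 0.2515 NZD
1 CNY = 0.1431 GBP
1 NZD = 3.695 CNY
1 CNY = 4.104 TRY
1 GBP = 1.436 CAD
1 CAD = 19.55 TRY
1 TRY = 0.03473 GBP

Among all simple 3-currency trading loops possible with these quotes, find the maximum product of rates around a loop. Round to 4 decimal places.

GBP→CAD→TRY→GBP: 1.436 × 19.55 × 0.03473 = 0.97500
GBP→NZD→CNY→GBP: 1.629 × 3.695 × 0.1431 = 0.86134
Maximum is GBP→CAD→TRY→GBP at 0.9750; no arbitrage — every cycle loses value.

0.9750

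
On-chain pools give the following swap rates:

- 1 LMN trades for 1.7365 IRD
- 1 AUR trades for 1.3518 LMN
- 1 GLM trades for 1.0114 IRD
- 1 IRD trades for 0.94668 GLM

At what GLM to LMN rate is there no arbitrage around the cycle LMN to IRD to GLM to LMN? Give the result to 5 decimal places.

0.60831

Known legs of the cycle: 1.7365 × 0.94668 = 1.64390982
For no arbitrage the full-cycle product must be 1, so the missing rate is 1 / 1.64390982 ≈ 0.6083059.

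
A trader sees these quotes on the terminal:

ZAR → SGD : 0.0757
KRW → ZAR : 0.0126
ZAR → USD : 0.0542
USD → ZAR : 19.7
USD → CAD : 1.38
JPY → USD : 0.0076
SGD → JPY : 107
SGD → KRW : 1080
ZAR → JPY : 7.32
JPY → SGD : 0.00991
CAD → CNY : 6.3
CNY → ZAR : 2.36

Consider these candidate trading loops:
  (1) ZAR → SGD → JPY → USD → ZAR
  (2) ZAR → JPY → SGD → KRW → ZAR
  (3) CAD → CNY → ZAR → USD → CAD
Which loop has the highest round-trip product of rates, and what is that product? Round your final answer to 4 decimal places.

(1) 0.0757 × 107 × 0.0076 × 19.7 = 1.21272
(2) 7.32 × 0.00991 × 1080 × 0.0126 = 0.98714
(3) 6.3 × 2.36 × 0.0542 × 1.38 = 1.11207
Highest is cycle (1) at 1.2127 (>1, arbitrage).

1.2127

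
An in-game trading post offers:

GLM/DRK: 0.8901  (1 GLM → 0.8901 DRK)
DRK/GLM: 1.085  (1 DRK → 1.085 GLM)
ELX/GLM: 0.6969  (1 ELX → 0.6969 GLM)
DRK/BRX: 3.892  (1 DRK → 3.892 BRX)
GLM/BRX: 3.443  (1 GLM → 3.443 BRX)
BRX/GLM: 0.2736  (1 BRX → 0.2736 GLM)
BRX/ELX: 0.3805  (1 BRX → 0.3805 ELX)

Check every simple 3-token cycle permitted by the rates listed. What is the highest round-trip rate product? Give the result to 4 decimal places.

BRX→GLM→DRK→BRX: 0.2736 × 0.8901 × 3.892 = 0.94782
ELX→GLM→BRX→ELX: 0.6969 × 3.443 × 0.3805 = 0.91298
Maximum is BRX→GLM→DRK→BRX at 0.9478; no arbitrage — every cycle loses value.

0.9478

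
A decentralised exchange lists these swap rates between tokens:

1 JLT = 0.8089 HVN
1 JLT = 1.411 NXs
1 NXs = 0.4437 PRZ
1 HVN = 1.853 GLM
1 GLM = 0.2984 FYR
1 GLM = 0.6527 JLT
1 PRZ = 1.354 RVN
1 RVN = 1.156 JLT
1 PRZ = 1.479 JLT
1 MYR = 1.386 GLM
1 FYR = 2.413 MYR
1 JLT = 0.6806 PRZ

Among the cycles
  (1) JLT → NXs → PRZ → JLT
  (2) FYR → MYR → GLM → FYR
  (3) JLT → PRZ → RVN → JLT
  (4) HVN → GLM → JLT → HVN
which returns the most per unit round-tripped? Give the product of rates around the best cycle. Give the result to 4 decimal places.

1.0653

(1) 1.411 × 0.4437 × 1.479 = 0.92594
(2) 2.413 × 1.386 × 0.2984 = 0.99797
(3) 0.6806 × 1.354 × 1.156 = 1.06529
(4) 1.853 × 0.6527 × 0.8089 = 0.97833
Highest is cycle (3) at 1.0653 (>1, arbitrage).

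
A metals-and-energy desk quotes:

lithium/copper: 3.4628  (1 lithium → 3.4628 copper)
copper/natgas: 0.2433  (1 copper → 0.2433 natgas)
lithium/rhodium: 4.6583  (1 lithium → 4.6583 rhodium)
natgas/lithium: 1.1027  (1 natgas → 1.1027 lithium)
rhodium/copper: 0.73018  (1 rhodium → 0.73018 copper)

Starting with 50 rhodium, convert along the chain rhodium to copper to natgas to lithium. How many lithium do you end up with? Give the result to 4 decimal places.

9.7949

50 rhodium × 0.73018 = 36.509 copper
36.509 copper × 0.2433 = 8.8826397 natgas
8.8826397 natgas × 1.1027 = 9.79488679719 lithium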